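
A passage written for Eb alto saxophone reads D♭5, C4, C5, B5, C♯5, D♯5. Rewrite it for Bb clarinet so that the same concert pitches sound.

First find concert pitch: the Eb alto saxophone sounds a major sixth below written, so D♭5 C4 C5 B5 C♯5 D♯5 sounds Fb4 Eb3 Eb4 D5 E4 F#4.
Then write for Bb clarinet: it sounds a major second below written, so the part must be a major second above concert.
Fb4 → Gb4
Eb3 → F3
Eb4 → F4
D5 → E5
E4 → F#4
F#4 → G#4

Gb4 F3 F4 E5 F#4 G#4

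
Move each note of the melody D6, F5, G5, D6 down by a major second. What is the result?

C6 Eb5 F5 C6

D6 -> C6
F5 -> Eb5
G5 -> F5
D6 -> C6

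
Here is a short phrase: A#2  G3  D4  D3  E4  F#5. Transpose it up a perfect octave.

A#3 G4 D5 D4 E5 F#6

A perfect octave up from A#2 gives A#3.
G3 up a perfect octave is G4.
A perfect octave up from D4 gives D5.
D3 up a perfect octave is D4.
E4 up a perfect octave is E5.
F#5: an octave up reaches F, and 12 semitones makes it F#6.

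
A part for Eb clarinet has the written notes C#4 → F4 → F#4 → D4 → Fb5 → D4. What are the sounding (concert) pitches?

E4 Ab4 A4 F4 Abb5 F4

The Eb clarinet sounds a minor third above written, so transpose each written note up a minor third.
C#4 gives E4
F4 gives Ab4
F#4 gives A4
D4 gives F4
Fb5 gives Abb5
D4 gives F4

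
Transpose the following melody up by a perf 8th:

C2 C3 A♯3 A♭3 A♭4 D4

C2 to C3
C3 to C4
A#3 to A#4
Ab3 to Ab4
Ab4 to Ab5
D4 to D5

C3 C4 A#4 Ab4 Ab5 D5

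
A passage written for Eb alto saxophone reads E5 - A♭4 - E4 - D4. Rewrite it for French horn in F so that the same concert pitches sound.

D5 Gb4 D4 C4

First find concert pitch: the Eb alto saxophone sounds a major sixth below written, so E5 A♭4 E4 D4 sounds G4 Cb4 G3 F3.
Then write for French horn in F: it sounds a perfect fifth below written, so the part must be a perfect fifth above concert.
G4 → D5
Cb4 → Gb4
G3 → D4
F3 → C4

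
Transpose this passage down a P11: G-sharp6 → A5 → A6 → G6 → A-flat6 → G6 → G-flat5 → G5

D#5 E4 E5 D5 Eb5 D5 Db4 D4

A perfect eleventh down from G#6 gives D#5.
A5: an eleventh down reaches E, and 17 semitones makes it E4.
A perfect eleventh down from A6 gives E5.
A perfect eleventh down from G6 gives D5.
Ab6 down a perfect eleventh is Eb5.
G6 down a perfect eleventh is D5.
A perfect eleventh down from Gb5 gives Db4.
A perfect eleventh down from G5 gives D4.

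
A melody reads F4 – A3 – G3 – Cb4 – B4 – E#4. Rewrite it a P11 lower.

F4 gives C3
A3 gives E2
G3 gives D2
Cb4 gives Gb2
B4 gives F#3
E#4 gives B#2

C3 E2 D2 Gb2 F#3 B#2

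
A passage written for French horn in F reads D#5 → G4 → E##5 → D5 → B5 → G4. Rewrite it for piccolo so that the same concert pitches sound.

G#3 C3 A##3 G3 E4 C3

First find concert pitch: the French horn in F sounds a perfect fifth below written, so D#5 G4 E##5 D5 B5 G4 sounds G#4 C4 A##4 G4 E5 C4.
Then write for piccolo: it sounds a perfect octave above written, so the part must be a perfect octave below concert.
G#4 → G#3
C4 → C3
A##4 → A##3
G4 → G3
E5 → E4
C4 → C3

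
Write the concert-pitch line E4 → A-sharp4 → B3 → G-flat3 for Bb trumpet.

F#4 B#4 C#4 Ab3

The Bb trumpet sounds a major second below written, so the written part must be a major second above concert — transpose each note up.
E4 to F#4
A#4 to B#4
B3 to C#4
Gb3 to Ab3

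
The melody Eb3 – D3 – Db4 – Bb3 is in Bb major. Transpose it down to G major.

C3 B2 Bb3 G3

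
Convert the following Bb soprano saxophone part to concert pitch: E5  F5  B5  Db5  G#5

D5 Eb5 A5 Cb5 F#5

The Bb soprano saxophone sounds a major second below written, so transpose each written note down a major second.
E5 becomes D5
F5 becomes Eb5
B5 becomes A5
Db5 becomes Cb5
G#5 becomes F#5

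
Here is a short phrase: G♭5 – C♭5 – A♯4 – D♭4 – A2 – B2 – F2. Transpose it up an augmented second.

A5 D5 B##4 E4 B#2 C##3 G#2

Gb5 to A5
Cb5 to D5
A#4 to B##4
Db4 to E4
A2 to B#2
B2 to C##3
F2 to G#2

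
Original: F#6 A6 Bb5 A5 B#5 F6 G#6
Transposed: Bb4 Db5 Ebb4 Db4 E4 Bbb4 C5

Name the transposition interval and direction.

Take the first pair: F#6 → Bb4. F to B spans 12 letter names, so the interval is some kind of twelfth.
Bb4 to F#6 is 20 semitones, which makes it an augmented twelfth; the second version is lower, so the direction is down.
Checking another pair — G#6 → C5 — gives the same interval.

down an augmented twelfth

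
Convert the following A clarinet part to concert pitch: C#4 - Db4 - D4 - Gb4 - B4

A#3 Bb3 B3 Eb4 G#4

The A clarinet sounds a minor third below written, so transpose each written note down a minor third.
C#4 → A#3
Db4 → Bb3
D4 → B3
Gb4 → Eb4
B4 → G#4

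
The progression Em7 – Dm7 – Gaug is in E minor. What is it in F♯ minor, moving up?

F#m7 Em7 Aaug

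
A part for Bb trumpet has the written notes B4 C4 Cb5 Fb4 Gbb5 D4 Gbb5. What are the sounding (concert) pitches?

A4 Bb3 Bbb4 Ebb4 Fbb5 C4 Fbb5

Written C4 on the Bb trumpet sounds as Bb3, a major second lower; apply that shift to every note.
B4 becomes A4
C4 becomes Bb3
Cb5 becomes Bbb4
Fb4 becomes Ebb4
Gbb5 becomes Fbb5
D4 becomes C4
Gbb5 becomes Fbb5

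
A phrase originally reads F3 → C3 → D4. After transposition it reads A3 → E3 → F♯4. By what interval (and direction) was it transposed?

From F3 to A3 is 3 letter names — a third of some quality.
F3 to A3 is 4 semitones, which makes it a major third; the second version is higher, so the direction is up.
Checking another pair — D4 → F#4 — gives the same interval.

up a major third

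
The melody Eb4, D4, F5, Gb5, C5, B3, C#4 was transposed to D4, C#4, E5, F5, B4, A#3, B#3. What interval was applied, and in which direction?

down a minor second

Take the first pair: Eb4 → D4. E to D spans 2 letter names, so the interval is some kind of second.
D4 to Eb4 is 1 semitone, which makes it a minor second; the second version is lower, so the direction is down.
Checking another pair — C#4 → B#3 — gives the same interval.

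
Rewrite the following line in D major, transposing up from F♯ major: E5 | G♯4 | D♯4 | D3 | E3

F♯ major to D major up is a minor sixth, so every note moves up by that interval.
E5 -> C6
G#4 -> E5
D#4 -> B4
D3 -> Bb3
E3 -> C4

C6 E5 B4 Bb3 C4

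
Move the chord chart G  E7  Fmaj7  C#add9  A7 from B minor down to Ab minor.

Fb Db7 Ebbmaj7 Bbadd9 Gb7

B minor down to Ab minor is an augmented second; each chord root moves by that interval while the quality stays the same.
G: root G down an augmented second → Fb, giving Fb.
E7: root E down an augmented second → Db, giving Db7.
Fmaj7: root F down an augmented second → Ebb, giving Ebbmaj7.
C#add9: root C# down an augmented second → Bb, giving Bbadd9.
A7: root A down an augmented second → Gb, giving Gb7.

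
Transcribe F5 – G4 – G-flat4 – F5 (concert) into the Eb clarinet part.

Written C4 sounds as Eb4 on the Eb clarinet, so concert pitches are written a minor third down.
F5 gives D5
G4 gives E4
Gb4 gives Eb4
F5 gives D5

D5 E4 Eb4 D5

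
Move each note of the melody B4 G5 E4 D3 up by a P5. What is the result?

A perfect fifth up from B4 gives F#5.
G5 up a perfect fifth is D6.
E4: a fifth up reaches B, and 7 semitones makes it B4.
A perfect fifth up from D3 gives A3.

F#5 D6 B4 A3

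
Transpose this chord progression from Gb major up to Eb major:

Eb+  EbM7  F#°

C+ CM7 D#°

Gb major up to Eb major is a major sixth; each chord root moves by that interval while the quality stays the same.
Eb+: root Eb up a major sixth → C, giving C+.
EbM7: root Eb up a major sixth → C, giving CM7.
F#°: root F# up a major sixth → D#, giving D#°.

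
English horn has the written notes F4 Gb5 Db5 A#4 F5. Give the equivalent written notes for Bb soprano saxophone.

C4 Db5 Ab4 E#4 C5

First find concert pitch: the English horn sounds a perfect fifth below written, so F4 Gb5 Db5 A#4 F5 sounds Bb3 Cb5 Gb4 D#4 Bb4.
Then write for Bb soprano saxophone: it sounds a major second below written, so the part must be a major second above concert.
Bb3 → C4
Cb5 → Db5
Gb4 → Ab4
D#4 → E#4
Bb4 → C5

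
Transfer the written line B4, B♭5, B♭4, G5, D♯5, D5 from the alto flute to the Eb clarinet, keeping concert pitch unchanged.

D#4 D5 D4 B4 F##4 F#4

First find concert pitch: the alto flute sounds a perfect fourth below written, so B4 B♭5 B♭4 G5 D♯5 D5 sounds F#4 F5 F4 D5 A#4 A4.
Then write for Eb clarinet: it sounds a minor third above written, so the part must be a minor third below concert.
F#4 → D#4
F5 → D5
F4 → D4
D5 → B4
A#4 → F##4
A4 → F#4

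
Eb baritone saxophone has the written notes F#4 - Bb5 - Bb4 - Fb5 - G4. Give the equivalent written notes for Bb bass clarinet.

B3 Eb5 Eb4 Bbb4 C4

First find concert pitch: the Eb baritone saxophone sounds a major thirteenth below written, so F#4 Bb5 Bb4 Fb5 G4 sounds A2 Db4 Db3 Abb3 Bb2.
Then write for Bb bass clarinet: it sounds a major ninth below written, so the part must be a major ninth above concert.
A2 → B3
Db4 → Eb5
Db3 → Eb4
Abb3 → Bbb4
Bb2 → C4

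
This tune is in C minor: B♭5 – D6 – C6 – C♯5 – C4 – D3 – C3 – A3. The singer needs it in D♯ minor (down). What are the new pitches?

From C down to D♯ is a diminished seventh; apply that to each pitch.
Bb5 -> C#5
D6 -> E#5
C6 -> D#5
C#5 -> D##4
C4 -> D#3
D3 -> E#2
C3 -> D#2
A3 -> B#2

C#5 E#5 D#5 D##4 D#3 E#2 D#2 B#2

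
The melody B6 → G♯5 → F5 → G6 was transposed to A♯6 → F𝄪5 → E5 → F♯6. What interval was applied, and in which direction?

Take the first pair: B6 → A#6. B to A spans 2 letter names, so the interval is some kind of second.
A#6 to B6 is 1 semitone, which makes it a minor second; the second version is lower, so the direction is down.
Checking another pair — G6 → F#6 — gives the same interval.

down a minor second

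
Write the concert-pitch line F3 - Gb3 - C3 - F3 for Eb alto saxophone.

D4 Eb4 A3 D4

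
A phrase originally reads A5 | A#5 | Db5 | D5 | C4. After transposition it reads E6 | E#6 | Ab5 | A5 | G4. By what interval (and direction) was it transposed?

up a perfect fifth

From A5 to E6 is 5 letter names — a fifth of some quality.
A5 to E6 is 7 semitones, which makes it a perfect fifth; the second version is higher, so the direction is up.
Checking another pair — C4 → G4 — gives the same interval.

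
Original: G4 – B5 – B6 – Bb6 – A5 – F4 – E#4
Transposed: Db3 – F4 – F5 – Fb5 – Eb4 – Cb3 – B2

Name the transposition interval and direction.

down an augmented eleventh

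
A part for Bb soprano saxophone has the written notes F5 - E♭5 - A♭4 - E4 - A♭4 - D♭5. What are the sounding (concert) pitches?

Written C4 on the Bb soprano saxophone sounds as Bb3, a major second lower; apply that shift to every note.
F5 gives Eb5
Eb5 gives Db5
Ab4 gives Gb4
E4 gives D4
Ab4 gives Gb4
Db5 gives Cb5

Eb5 Db5 Gb4 D4 Gb4 Cb5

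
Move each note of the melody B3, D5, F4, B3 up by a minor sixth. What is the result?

B3 up a minor sixth is G4.
A minor sixth up from D5 gives Bb5.
F4: a sixth up reaches D, and 8 semitones makes it Db5.
A minor sixth up from B3 gives G4.

G4 Bb5 Db5 G4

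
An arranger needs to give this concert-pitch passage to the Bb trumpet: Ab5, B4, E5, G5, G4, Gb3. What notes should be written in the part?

Bb5 C#5 F#5 A5 A4 Ab3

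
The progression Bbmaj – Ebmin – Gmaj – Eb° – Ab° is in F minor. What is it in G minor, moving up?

F minor up to G minor is a major second; each chord root moves by that interval while the quality stays the same.
Bbmaj: root Bb up a major second → C, giving Cmaj.
Ebmin: root Eb up a major second → F, giving Fmin.
Gmaj: root G up a major second → A, giving Amaj.
Eb°: root Eb up a major second → F, giving F°.
Ab°: root Ab up a major second → Bb, giving Bb°.

Cmaj Fmin Amaj F° Bb°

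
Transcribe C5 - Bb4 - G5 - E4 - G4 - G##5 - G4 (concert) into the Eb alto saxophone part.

The Eb alto saxophone sounds a major sixth below written, so the written part must be a major sixth above concert — transpose each note up.
C5 becomes A5
Bb4 becomes G5
G5 becomes E6
E4 becomes C#5
G4 becomes E5
G##5 becomes E##6
G4 becomes E5

A5 G5 E6 C#5 E5 E##6 E5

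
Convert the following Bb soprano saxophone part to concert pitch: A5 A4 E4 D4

G5 G4 D4 C4

Written C4 on the Bb soprano saxophone sounds as Bb3, a major second lower; apply that shift to every note.
A5 -> G5
A4 -> G4
E4 -> D4
D4 -> C4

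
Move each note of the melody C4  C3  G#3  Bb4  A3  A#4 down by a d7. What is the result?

D#3 D#2 A##2 C#4 B#2 B##3

A diminished seventh down from C4 gives D#3.
C3: a seventh down reaches D, and 9 semitones makes it D#2.
G#3 down a diminished seventh is A##2.
Bb4: a seventh down reaches C, and 9 semitones makes it C#4.
A diminished seventh down from A3 gives B#2.
A#4: a seventh down reaches B, and 9 semitones makes it B##3.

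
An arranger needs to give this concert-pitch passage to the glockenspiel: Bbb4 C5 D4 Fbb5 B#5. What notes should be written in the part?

Written C4 sounds as C6 on the glockenspiel, so concert pitches are written a perfect fifteenth down.
Bbb4 becomes Bbb2
C5 becomes C3
D4 becomes D2
Fbb5 becomes Fbb3
B#5 becomes B#3

Bbb2 C3 D2 Fbb3 B#3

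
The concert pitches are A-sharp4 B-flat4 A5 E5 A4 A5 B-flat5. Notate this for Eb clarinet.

F##4 G4 F#5 C#5 F#4 F#5 G5

Written C4 sounds as Eb4 on the Eb clarinet, so concert pitches are written a minor third down.
A#4 to F##4
Bb4 to G4
A5 to F#5
E5 to C#5
A4 to F#4
A5 to F#5
Bb5 to G5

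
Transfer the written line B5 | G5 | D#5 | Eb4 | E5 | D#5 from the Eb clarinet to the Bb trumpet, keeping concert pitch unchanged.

E6 C6 G#5 Ab4 A5 G#5

First find concert pitch: the Eb clarinet sounds a minor third above written, so B5 G5 D#5 Eb4 E5 D#5 sounds D6 Bb5 F#5 Gb4 G5 F#5.
Then write for Bb trumpet: it sounds a major second below written, so the part must be a major second above concert.
D6 → E6
Bb5 → C6
F#5 → G#5
Gb4 → Ab4
G5 → A5
F#5 → G#5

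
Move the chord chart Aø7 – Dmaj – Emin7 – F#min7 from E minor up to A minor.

Dø7 Gmaj Amin7 Bmin7

E minor up to A minor is a perfect fourth; each chord root moves by that interval while the quality stays the same.
Aø7: root A up a perfect fourth → D, giving Dø7.
Dmaj: root D up a perfect fourth → G, giving Gmaj.
Emin7: root E up a perfect fourth → A, giving Amin7.
F#min7: root F# up a perfect fourth → B, giving Bmin7.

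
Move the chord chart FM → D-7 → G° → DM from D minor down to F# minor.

AM F#-7 B° F#M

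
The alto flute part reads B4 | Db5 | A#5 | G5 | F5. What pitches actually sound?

Written C4 on the alto flute sounds as G3, a perfect fourth lower; apply that shift to every note.
B4 -> F#4
Db5 -> Ab4
A#5 -> E#5
G5 -> D5
F5 -> C5

F#4 Ab4 E#5 D5 C5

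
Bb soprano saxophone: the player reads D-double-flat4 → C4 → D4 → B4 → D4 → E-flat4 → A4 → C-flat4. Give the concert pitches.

Written C4 on the Bb soprano saxophone sounds as Bb3, a major second lower; apply that shift to every note.
Dbb4 to Cbb4
C4 to Bb3
D4 to C4
B4 to A4
D4 to C4
Eb4 to Db4
A4 to G4
Cb4 to Bbb3

Cbb4 Bb3 C4 A4 C4 Db4 G4 Bbb3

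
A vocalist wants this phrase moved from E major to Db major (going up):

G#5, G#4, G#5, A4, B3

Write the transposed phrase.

From E up to Db is a diminished seventh; apply that to each pitch.
G#5 -> F6
G#4 -> F5
G#5 -> F6
A4 -> Gb5
B3 -> Ab4

F6 F5 F6 Gb5 Ab4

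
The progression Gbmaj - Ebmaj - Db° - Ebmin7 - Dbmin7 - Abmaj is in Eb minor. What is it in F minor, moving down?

Eb minor down to F minor is a minor seventh; each chord root moves by that interval while the quality stays the same.
Gbmaj: root Gb down a minor seventh → Ab, giving Abmaj.
Ebmaj: root Eb down a minor seventh → F, giving Fmaj.
Db°: root Db down a minor seventh → Eb, giving Eb°.
Ebmin7: root Eb down a minor seventh → F, giving Fmin7.
Dbmin7: root Db down a minor seventh → Eb, giving Ebmin7.
Abmaj: root Ab down a minor seventh → Bb, giving Bbmaj.

Abmaj Fmaj Eb° Fmin7 Ebmin7 Bbmaj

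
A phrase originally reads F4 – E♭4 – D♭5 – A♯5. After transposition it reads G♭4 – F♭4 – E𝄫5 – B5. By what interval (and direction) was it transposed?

Take the first pair: F4 → Gb4. F to G spans 2 letter names, so the interval is some kind of second.
F4 to Gb4 is 1 semitone, which makes it a minor second; the second version is higher, so the direction is up.
Checking another pair — A#5 → B5 — gives the same interval.

up a minor second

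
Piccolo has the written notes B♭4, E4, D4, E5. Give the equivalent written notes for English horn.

F6 B5 A5 B6

First find concert pitch: the piccolo sounds a perfect octave above written, so B♭4 E4 D4 E5 sounds Bb5 E5 D5 E6.
Then write for English horn: it sounds a perfect fifth below written, so the part must be a perfect fifth above concert.
Bb5 → F6
E5 → B5
D5 → A5
E6 → B6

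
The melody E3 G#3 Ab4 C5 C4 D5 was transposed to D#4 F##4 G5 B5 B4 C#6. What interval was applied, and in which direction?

up a major seventh

Take the first pair: E3 → D#4. E to D spans 7 letter names, so the interval is some kind of seventh.
E3 to D#4 is 11 semitones, which makes it a major seventh; the second version is higher, so the direction is up.
Checking another pair — D5 → C#6 — gives the same interval.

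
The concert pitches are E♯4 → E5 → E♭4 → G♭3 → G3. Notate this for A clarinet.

G#4 G5 Gb4 Bbb3 Bb3

The A clarinet sounds a minor third below written, so the written part must be a minor third above concert — transpose each note up.
E#4 to G#4
E5 to G5
Eb4 to Gb4
Gb3 to Bbb3
G3 to Bb3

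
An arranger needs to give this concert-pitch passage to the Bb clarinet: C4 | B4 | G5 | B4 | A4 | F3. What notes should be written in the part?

The Bb clarinet sounds a major second below written, so the written part must be a major second above concert — transpose each note up.
C4 → D4
B4 → C#5
G5 → A5
B4 → C#5
A4 → B4
F3 → G3

D4 C#5 A5 C#5 B4 G3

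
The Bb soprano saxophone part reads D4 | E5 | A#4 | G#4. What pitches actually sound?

C4 D5 G#4 F#4

Written C4 on the Bb soprano saxophone sounds as Bb3, a major second lower; apply that shift to every note.
D4 -> C4
E5 -> D5
A#4 -> G#4
G#4 -> F#4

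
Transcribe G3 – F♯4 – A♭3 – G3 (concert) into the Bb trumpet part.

A3 G#4 Bb3 A3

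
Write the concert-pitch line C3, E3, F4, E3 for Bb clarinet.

D3 F#3 G4 F#3

The Bb clarinet sounds a major second below written, so the written part must be a major second above concert — transpose each note up.
C3 gives D3
E3 gives F#3
F4 gives G4
E3 gives F#3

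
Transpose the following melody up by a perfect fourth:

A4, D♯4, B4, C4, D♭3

A4 → D5
D#4 → G#4
B4 → E5
C4 → F4
Db3 → Gb3

D5 G#4 E5 F4 Gb3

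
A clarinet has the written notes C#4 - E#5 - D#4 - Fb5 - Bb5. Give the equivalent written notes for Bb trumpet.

First find concert pitch: the A clarinet sounds a minor third below written, so C#4 E#5 D#4 Fb5 Bb5 sounds A#3 C##5 B#3 Db5 G5.
Then write for Bb trumpet: it sounds a major second below written, so the part must be a major second above concert.
A#3 → B#3
C##5 → D##5
B#3 → C##4
Db5 → Eb5
G5 → A5

B#3 D##5 C##4 Eb5 A5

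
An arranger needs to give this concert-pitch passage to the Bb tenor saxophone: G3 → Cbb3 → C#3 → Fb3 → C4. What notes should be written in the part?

A4 Dbb4 D#4 Gb4 D5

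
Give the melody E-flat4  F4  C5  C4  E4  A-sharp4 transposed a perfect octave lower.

Eb4 -> Eb3
F4 -> F3
C5 -> C4
C4 -> C3
E4 -> E3
A#4 -> A#3

Eb3 F3 C4 C3 E3 A#3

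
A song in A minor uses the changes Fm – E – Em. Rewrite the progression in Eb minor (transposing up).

A minor up to Eb minor is a diminished fifth; each chord root moves by that interval while the quality stays the same.
Fm: root F up a diminished fifth → Cb, giving Cbm.
E: root E up a diminished fifth → Bb, giving Bb.
Em: root E up a diminished fifth → Bb, giving Bbm.

Cbm Bb Bbm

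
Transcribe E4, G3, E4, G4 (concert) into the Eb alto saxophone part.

C#5 E4 C#5 E5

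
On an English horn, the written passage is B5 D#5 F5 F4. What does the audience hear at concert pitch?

E5 G#4 Bb4 Bb3

Written C4 on the English horn sounds as F3, a perfect fifth lower; apply that shift to every note.
B5 -> E5
D#5 -> G#4
F5 -> Bb4
F4 -> Bb3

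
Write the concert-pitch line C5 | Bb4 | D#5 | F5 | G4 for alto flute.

Written C4 sounds as G3 on the alto flute, so concert pitches are written a perfect fourth up.
C5 gives F5
Bb4 gives Eb5
D#5 gives G#5
F5 gives Bb5
G4 gives C5

F5 Eb5 G#5 Bb5 C5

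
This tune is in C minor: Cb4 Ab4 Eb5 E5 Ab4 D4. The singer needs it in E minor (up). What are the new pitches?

From C up to E is a major third; apply that to each pitch.
Cb4 becomes Eb4
Ab4 becomes C5
Eb5 becomes G5
E5 becomes G#5
Ab4 becomes C5
D4 becomes F#4

Eb4 C5 G5 G#5 C5 F#4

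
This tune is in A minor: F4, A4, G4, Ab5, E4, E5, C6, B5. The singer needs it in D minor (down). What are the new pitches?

A minor to D minor down is a perfect fifth, so every note moves down by that interval.
F4 gives Bb3
A4 gives D4
G4 gives C4
Ab5 gives Db5
E4 gives A3
E5 gives A4
C6 gives F5
B5 gives E5

Bb3 D4 C4 Db5 A3 A4 F5 E5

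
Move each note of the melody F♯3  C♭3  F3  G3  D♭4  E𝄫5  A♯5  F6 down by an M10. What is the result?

D2 Abb1 Db2 Eb2 Bbb2 Cbb4 F#4 Db5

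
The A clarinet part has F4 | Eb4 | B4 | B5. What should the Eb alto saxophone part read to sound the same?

B4 A4 E#5 E#6

First find concert pitch: the A clarinet sounds a minor third below written, so F4 Eb4 B4 B5 sounds D4 C4 G#4 G#5.
Then write for Eb alto saxophone: it sounds a major sixth below written, so the part must be a major sixth above concert.
D4 → B4
C4 → A4
G#4 → E#5
G#5 → E#6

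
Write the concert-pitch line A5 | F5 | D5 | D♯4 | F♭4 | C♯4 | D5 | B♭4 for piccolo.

A4 F4 D4 D#3 Fb3 C#3 D4 Bb3

The piccolo sounds a perfect octave above written, so the written part must be a perfect octave below concert — transpose each note down.
A5 becomes A4
F5 becomes F4
D5 becomes D4
D#4 becomes D#3
Fb4 becomes Fb3
C#4 becomes C#3
D5 becomes D4
Bb4 becomes Bb3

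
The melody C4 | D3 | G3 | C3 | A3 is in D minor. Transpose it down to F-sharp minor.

From D down to F-sharp is a minor sixth; apply that to each pitch.
C4 → E3
D3 → F#2
G3 → B2
C3 → E2
A3 → C#3

E3 F#2 B2 E2 C#3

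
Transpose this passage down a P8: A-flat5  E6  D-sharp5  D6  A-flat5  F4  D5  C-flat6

Ab4 E5 D#4 D5 Ab4 F3 D4 Cb5

Ab5 down a perfect octave is Ab4.
E6 down a perfect octave is E5.
A perfect octave down from D#5 gives D#4.
D6: an octave down reaches D, and 12 semitones makes it D5.
Ab5: an octave down reaches A, and 12 semitones makes it Ab4.
F4 down a perfect octave is F3.
D5 down a perfect octave is D4.
Cb6 down a perfect octave is Cb5.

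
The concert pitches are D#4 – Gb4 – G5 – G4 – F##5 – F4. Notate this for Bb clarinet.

E#4 Ab4 A5 A4 G##5 G4

The Bb clarinet sounds a major second below written, so the written part must be a major second above concert — transpose each note up.
D#4 -> E#4
Gb4 -> Ab4
G5 -> A5
G4 -> A4
F##5 -> G##5
F4 -> G4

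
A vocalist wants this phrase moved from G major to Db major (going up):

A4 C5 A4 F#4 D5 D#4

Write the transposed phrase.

Eb5 Gb5 Eb5 C5 Ab5 A4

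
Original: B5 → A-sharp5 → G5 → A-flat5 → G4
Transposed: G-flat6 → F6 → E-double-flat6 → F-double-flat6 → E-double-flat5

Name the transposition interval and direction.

up a diminished sixth

Take the first pair: B5 → Gb6. B to G spans 6 letter names, so the interval is some kind of sixth.
B5 to Gb6 is 7 semitones, which makes it a diminished sixth; the second version is higher, so the direction is up.
Checking another pair — G4 → Ebb5 — gives the same interval.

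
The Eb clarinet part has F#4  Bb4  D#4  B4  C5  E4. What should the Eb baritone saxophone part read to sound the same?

First find concert pitch: the Eb clarinet sounds a minor third above written, so F#4 Bb4 D#4 B4 C5 E4 sounds A4 Db5 F#4 D5 Eb5 G4.
Then write for Eb baritone saxophone: it sounds a major thirteenth below written, so the part must be a major thirteenth above concert.
A4 → F#6
Db5 → Bb6
F#4 → D#6
D5 → B6
Eb5 → C7
G4 → E6

F#6 Bb6 D#6 B6 C7 E6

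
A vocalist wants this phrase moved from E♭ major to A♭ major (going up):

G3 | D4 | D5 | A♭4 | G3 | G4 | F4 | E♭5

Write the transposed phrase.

E♭ major to A♭ major up is a perfect fourth, so every note moves up by that interval.
G3 to C4
D4 to G4
D5 to G5
Ab4 to Db5
G3 to C4
G4 to C5
F4 to Bb4
Eb5 to Ab5

C4 G4 G5 Db5 C4 C5 Bb4 Ab5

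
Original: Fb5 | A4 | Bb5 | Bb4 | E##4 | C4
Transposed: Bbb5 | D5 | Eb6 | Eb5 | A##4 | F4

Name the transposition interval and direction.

up a perfect fourth

Take the first pair: Fb5 → Bbb5. F to B spans 4 letter names, so the interval is some kind of fourth.
Fb5 to Bbb5 is 5 semitones, which makes it a perfect fourth; the second version is higher, so the direction is up.
Checking another pair — C4 → F4 — gives the same interval.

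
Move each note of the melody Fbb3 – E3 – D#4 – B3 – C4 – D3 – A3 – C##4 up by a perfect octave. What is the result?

Fbb4 E4 D#5 B4 C5 D4 A4 C##5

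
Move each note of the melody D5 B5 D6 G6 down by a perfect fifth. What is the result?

G4 E5 G5 C6

D5 → G4
B5 → E5
D6 → G5
G6 → C6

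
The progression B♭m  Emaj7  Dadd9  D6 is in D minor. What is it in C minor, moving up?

Abm Dmaj7 Cadd9 C6

D minor up to C minor is a minor seventh; each chord root moves by that interval while the quality stays the same.
B♭m: root B♭ up a minor seventh → Ab, giving Abm.
Emaj7: root E up a minor seventh → D, giving Dmaj7.
Dadd9: root D up a minor seventh → C, giving Cadd9.
D6: root D up a minor seventh → C, giving C6.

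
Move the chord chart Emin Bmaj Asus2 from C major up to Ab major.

Cmin Gmaj Fsus2

C major up to Ab major is a minor sixth; each chord root moves by that interval while the quality stays the same.
Emin: root E up a minor sixth → C, giving Cmin.
Bmaj: root B up a minor sixth → G, giving Gmaj.
Asus2: root A up a minor sixth → F, giving Fsus2.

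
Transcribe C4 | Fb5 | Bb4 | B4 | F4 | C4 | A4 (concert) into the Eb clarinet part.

A3 Db5 G4 G#4 D4 A3 F#4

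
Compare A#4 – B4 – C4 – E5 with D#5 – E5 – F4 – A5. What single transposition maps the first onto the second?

up a perfect fourth

Take the first pair: A#4 → D#5. A to D spans 4 letter names, so the interval is some kind of fourth.
A#4 to D#5 is 5 semitones, which makes it a perfect fourth; the second version is higher, so the direction is up.
Checking another pair — E5 → A5 — gives the same interval.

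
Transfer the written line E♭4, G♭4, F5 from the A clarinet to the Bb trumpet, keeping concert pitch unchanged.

D4 F4 E5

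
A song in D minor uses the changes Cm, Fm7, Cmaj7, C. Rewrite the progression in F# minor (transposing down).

D minor down to F# minor is a minor sixth; each chord root moves by that interval while the quality stays the same.
Cm: root C down a minor sixth → E, giving Em.
Fm7: root F down a minor sixth → A, giving Am7.
Cmaj7: root C down a minor sixth → E, giving Emaj7.
C: root C down a minor sixth → E, giving E.

Em Am7 Emaj7 E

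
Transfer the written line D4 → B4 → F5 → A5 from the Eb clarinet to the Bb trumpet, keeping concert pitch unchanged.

G4 E5 Bb5 D6

First find concert pitch: the Eb clarinet sounds a minor third above written, so D4 B4 F5 A5 sounds F4 D5 Ab5 C6.
Then write for Bb trumpet: it sounds a major second below written, so the part must be a major second above concert.
F4 → G4
D5 → E5
Ab5 → Bb5
C6 → D6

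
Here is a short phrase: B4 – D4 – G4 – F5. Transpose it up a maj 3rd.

B4 to D#5
D4 to F#4
G4 to B4
F5 to A5

D#5 F#4 B4 A5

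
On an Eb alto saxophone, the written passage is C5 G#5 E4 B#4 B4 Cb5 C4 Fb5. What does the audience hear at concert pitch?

The Eb alto saxophone sounds a major sixth below written, so transpose each written note down a major sixth.
C5 to Eb4
G#5 to B4
E4 to G3
B#4 to D#4
B4 to D4
Cb5 to Ebb4
C4 to Eb3
Fb5 to Abb4

Eb4 B4 G3 D#4 D4 Ebb4 Eb3 Abb4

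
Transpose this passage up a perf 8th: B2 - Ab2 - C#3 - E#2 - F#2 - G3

B3 Ab3 C#4 E#3 F#3 G4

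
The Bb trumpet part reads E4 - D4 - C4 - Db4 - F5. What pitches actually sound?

Written C4 on the Bb trumpet sounds as Bb3, a major second lower; apply that shift to every note.
E4 gives D4
D4 gives C4
C4 gives Bb3
Db4 gives Cb4
F5 gives Eb5

D4 C4 Bb3 Cb4 Eb5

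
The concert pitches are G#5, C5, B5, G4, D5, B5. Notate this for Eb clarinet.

E#5 A4 G#5 E4 B4 G#5

Written C4 sounds as Eb4 on the Eb clarinet, so concert pitches are written a minor third down.
G#5 → E#5
C5 → A4
B5 → G#5
G4 → E4
D5 → B4
B5 → G#5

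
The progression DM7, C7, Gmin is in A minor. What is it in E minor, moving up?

AM7 G7 Dmin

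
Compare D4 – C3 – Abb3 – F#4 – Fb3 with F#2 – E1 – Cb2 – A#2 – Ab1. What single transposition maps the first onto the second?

down a minor thirteenth

From D4 to F#2 is 13 letter names — a thirteenth of some quality.
F#2 to D4 is 20 semitones, which makes it a minor thirteenth; the second version is lower, so the direction is down.
Checking another pair — Fb3 → Ab1 — gives the same interval.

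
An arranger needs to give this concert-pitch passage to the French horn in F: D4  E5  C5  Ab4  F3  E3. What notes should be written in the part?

A4 B5 G5 Eb5 C4 B3

Written C4 sounds as F3 on the French horn in F, so concert pitches are written a perfect fifth up.
D4 to A4
E5 to B5
C5 to G5
Ab4 to Eb5
F3 to C4
E3 to B3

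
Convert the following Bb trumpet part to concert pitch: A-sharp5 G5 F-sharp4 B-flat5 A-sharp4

G#5 F5 E4 Ab5 G#4

Written C4 on the Bb trumpet sounds as Bb3, a major second lower; apply that shift to every note.
A#5 becomes G#5
G5 becomes F5
F#4 becomes E4
Bb5 becomes Ab5
A#4 becomes G#4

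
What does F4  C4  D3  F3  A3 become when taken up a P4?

Bb4 F4 G3 Bb3 D4

F4 to Bb4
C4 to F4
D3 to G3
F3 to Bb3
A3 to D4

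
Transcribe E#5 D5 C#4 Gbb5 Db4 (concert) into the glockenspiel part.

The glockenspiel sounds a perfect fifteenth above written, so the written part must be a perfect fifteenth below concert — transpose each note down.
E#5 to E#3
D5 to D3
C#4 to C#2
Gbb5 to Gbb3
Db4 to Db2

E#3 D3 C#2 Gbb3 Db2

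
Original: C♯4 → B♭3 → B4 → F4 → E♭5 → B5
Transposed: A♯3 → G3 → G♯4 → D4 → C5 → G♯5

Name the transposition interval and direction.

down a minor third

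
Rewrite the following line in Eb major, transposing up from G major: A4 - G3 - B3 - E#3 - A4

G major to Eb major up is a minor sixth, so every note moves up by that interval.
A4 gives F5
G3 gives Eb4
B3 gives G4
E#3 gives C#4
A4 gives F5

F5 Eb4 G4 C#4 F5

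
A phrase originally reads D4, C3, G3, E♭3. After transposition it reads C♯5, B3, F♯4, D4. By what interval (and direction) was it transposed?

Take the first pair: D4 → C#5. D to C spans 7 letter names, so the interval is some kind of seventh.
D4 to C#5 is 11 semitones, which makes it a major seventh; the second version is higher, so the direction is up.
Checking another pair — Eb3 → D4 — gives the same interval.

up a major seventh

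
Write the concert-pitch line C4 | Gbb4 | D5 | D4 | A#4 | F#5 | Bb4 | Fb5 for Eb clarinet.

Written C4 sounds as Eb4 on the Eb clarinet, so concert pitches are written a minor third down.
C4 becomes A3
Gbb4 becomes Ebb4
D5 becomes B4
D4 becomes B3
A#4 becomes F##4
F#5 becomes D#5
Bb4 becomes G4
Fb5 becomes Db5

A3 Ebb4 B4 B3 F##4 D#5 G4 Db5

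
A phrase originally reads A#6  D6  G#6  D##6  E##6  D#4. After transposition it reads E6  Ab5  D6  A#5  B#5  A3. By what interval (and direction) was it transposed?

Take the first pair: A#6 → E6. A to E spans 4 letter names, so the interval is some kind of fourth.
E6 to A#6 is 6 semitones, which makes it an augmented fourth; the second version is lower, so the direction is down.
Checking another pair — D#4 → A3 — gives the same interval.

down an augmented fourth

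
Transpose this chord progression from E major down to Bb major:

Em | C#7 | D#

E major down to Bb major is an augmented fourth; each chord root moves by that interval while the quality stays the same.
Em: root E down an augmented fourth → Bb, giving Bbm.
C#7: root C# down an augmented fourth → G, giving G7.
D#: root D# down an augmented fourth → A, giving A.

Bbm G7 A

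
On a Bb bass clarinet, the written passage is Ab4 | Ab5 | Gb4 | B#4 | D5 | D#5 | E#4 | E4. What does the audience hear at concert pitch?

Gb3 Gb4 Fb3 A#3 C4 C#4 D#3 D3

Written C4 on the Bb bass clarinet sounds as Bb2, a major ninth lower; apply that shift to every note.
Ab4 → Gb3
Ab5 → Gb4
Gb4 → Fb3
B#4 → A#3
D5 → C4
D#5 → C#4
E#4 → D#3
E4 → D3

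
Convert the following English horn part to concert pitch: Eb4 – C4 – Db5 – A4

Ab3 F3 Gb4 D4

Written C4 on the English horn sounds as F3, a perfect fifth lower; apply that shift to every note.
Eb4 to Ab3
C4 to F3
Db5 to Gb4
A4 to D4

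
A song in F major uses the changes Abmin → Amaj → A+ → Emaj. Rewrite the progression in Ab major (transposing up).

Cbmin Cmaj C+ Gmaj

F major up to Ab major is a minor third; each chord root moves by that interval while the quality stays the same.
Abmin: root Ab up a minor third → Cb, giving Cbmin.
Amaj: root A up a minor third → C, giving Cmaj.
A+: root A up a minor third → C, giving C+.
Emaj: root E up a minor third → G, giving Gmaj.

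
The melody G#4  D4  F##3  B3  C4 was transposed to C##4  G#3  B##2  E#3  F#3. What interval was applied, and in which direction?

down a diminished fifth

Take the first pair: G#4 → C##4. G to C spans 5 letter names, so the interval is some kind of fifth.
C##4 to G#4 is 6 semitones, which makes it a diminished fifth; the second version is lower, so the direction is down.
Checking another pair — C4 → F#3 — gives the same interval.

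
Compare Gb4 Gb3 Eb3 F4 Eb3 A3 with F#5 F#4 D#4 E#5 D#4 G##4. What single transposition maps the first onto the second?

up an augmented seventh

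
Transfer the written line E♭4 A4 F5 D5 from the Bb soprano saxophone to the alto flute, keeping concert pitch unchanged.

First find concert pitch: the Bb soprano saxophone sounds a major second below written, so E♭4 A4 F5 D5 sounds Db4 G4 Eb5 C5.
Then write for alto flute: it sounds a perfect fourth below written, so the part must be a perfect fourth above concert.
Db4 → Gb4
G4 → C5
Eb5 → Ab5
C5 → F5

Gb4 C5 Ab5 F5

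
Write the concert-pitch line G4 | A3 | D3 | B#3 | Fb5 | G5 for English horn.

D5 E4 A3 F##4 Cb6 D6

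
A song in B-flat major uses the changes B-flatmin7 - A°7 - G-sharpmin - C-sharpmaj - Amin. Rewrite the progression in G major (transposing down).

Gmin7 F#°7 E#min A#maj F#min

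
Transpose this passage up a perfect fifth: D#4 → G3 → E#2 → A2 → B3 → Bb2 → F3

A#4 D4 B#2 E3 F#4 F3 C4

D#4 -> A#4
G3 -> D4
E#2 -> B#2
A2 -> E3
B3 -> F#4
Bb2 -> F3
F3 -> C4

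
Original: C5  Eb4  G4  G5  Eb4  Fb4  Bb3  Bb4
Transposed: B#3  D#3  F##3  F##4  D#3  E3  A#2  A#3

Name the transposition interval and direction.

down a diminished ninth

Take the first pair: C5 → B#3. C to B spans 9 letter names, so the interval is some kind of ninth.
B#3 to C5 is 12 semitones, which makes it a diminished ninth; the second version is lower, so the direction is down.
Checking another pair — Bb4 → A#3 — gives the same interval.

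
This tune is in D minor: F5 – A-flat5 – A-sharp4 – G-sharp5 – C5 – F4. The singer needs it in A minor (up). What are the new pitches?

C6 Eb6 E#5 D#6 G5 C5

D minor to A minor up is a perfect fifth, so every note moves up by that interval.
F5 → C6
Ab5 → Eb6
A#4 → E#5
G#5 → D#6
C5 → G5
F4 → C5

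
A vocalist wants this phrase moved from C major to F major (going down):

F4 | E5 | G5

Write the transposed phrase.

C major to F major down is a perfect fifth, so every note moves down by that interval.
F4 to Bb3
E5 to A4
G5 to C5

Bb3 A4 C5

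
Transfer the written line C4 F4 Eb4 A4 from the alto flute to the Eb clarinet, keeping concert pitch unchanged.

E3 A3 G3 C#4

First find concert pitch: the alto flute sounds a perfect fourth below written, so C4 F4 Eb4 A4 sounds G3 C4 Bb3 E4.
Then write for Eb clarinet: it sounds a minor third above written, so the part must be a minor third below concert.
G3 → E3
C4 → A3
Bb3 → G3
E4 → C#4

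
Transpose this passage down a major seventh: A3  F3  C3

Bb2 Gb2 Db2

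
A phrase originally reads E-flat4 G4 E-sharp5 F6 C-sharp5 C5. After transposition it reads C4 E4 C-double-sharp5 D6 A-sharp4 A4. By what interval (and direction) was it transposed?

From Eb4 to C4 is 3 letter names — a third of some quality.
C4 to Eb4 is 3 semitones, which makes it a minor third; the second version is lower, so the direction is down.
Checking another pair — C5 → A4 — gives the same interval.

down a minor third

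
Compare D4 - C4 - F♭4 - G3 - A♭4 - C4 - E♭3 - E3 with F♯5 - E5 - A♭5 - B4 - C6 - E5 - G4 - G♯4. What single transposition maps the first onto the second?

Take the first pair: D4 → F#5. D to F spans 10 letter names, so the interval is some kind of tenth.
D4 to F#5 is 16 semitones, which makes it a major tenth; the second version is higher, so the direction is up.
Checking another pair — E3 → G#4 — gives the same interval.

up a major tenth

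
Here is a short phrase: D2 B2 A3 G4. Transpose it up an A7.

C##3 A##3 G##4 F##5

D2 up an augmented seventh is C##3.
B2: a seventh up reaches A, and 12 semitones makes it A##3.
A3: a seventh up reaches G, and 12 semitones makes it G##4.
G4: a seventh up reaches F, and 12 semitones makes it F##5.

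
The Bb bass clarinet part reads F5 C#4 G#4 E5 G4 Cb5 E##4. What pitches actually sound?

Written C4 on the Bb bass clarinet sounds as Bb2, a major ninth lower; apply that shift to every note.
F5 → Eb4
C#4 → B2
G#4 → F#3
E5 → D4
G4 → F3
Cb5 → Bbb3
E##4 → D##3

Eb4 B2 F#3 D4 F3 Bbb3 D##3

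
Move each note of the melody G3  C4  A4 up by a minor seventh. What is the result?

G3 up a minor seventh is F4.
C4: a seventh up reaches B, and 10 semitones makes it Bb4.
A4: a seventh up reaches G, and 10 semitones makes it G5.

F4 Bb4 G5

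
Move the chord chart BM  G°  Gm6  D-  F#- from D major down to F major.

D major down to F major is a major sixth; each chord root moves by that interval while the quality stays the same.
BM: root B down a major sixth → D, giving DM.
G°: root G down a major sixth → Bb, giving Bb°.
Gm6: root G down a major sixth → Bb, giving Bbm6.
D-: root D down a major sixth → F, giving F-.
F#-: root F# down a major sixth → A, giving A-.

DM Bb° Bbm6 F- A-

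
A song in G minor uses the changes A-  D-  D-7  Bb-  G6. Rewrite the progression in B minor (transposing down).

G minor down to B minor is a minor sixth; each chord root moves by that interval while the quality stays the same.
A-: root A down a minor sixth → C#, giving C#-.
D-: root D down a minor sixth → F#, giving F#-.
D-7: root D down a minor sixth → F#, giving F#-7.
Bb-: root Bb down a minor sixth → D, giving D-.
G6: root G down a minor sixth → B, giving B6.

C#- F#- F#-7 D- B6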